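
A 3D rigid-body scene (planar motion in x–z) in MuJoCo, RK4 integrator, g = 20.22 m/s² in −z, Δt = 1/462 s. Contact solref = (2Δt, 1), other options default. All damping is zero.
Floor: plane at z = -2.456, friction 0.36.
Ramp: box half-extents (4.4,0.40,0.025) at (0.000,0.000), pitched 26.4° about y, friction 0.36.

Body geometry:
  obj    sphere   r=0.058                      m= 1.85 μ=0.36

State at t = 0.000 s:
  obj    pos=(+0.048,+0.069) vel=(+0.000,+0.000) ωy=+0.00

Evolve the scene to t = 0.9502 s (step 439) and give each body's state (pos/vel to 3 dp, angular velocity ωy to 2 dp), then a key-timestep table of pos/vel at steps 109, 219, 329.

State at t = 0.9502 s:
  obj    pos=(+2.645,-1.220) vel=(+5.466,-2.713) ωy=+105.20

Key-timestep trajectory:
   step    t(s)  obj.x    obj.z    obj.vx   obj.vz 
    109  0.2359   +0.208  -0.011  +1.357  -0.674
    219  0.4740   +0.694  -0.252  +2.727  -1.354
    329  0.7121   +1.507  -0.655  +4.096  -2.033


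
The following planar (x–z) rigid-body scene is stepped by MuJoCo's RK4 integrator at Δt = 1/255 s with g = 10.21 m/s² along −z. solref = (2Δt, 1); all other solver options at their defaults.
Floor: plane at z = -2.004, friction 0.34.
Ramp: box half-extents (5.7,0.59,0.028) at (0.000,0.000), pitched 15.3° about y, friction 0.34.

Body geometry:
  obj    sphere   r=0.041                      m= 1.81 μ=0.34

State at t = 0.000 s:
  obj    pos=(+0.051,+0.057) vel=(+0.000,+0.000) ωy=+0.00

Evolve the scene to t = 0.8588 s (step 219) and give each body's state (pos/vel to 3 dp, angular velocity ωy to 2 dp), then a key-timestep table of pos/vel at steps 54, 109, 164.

State at t = 0.8588 s:
  obj    pos=(+0.736,-0.130) vel=(+1.594,-0.436) ωy=+40.30

Key-timestep trajectory:
   step    t(s)  obj.x    obj.z    obj.vx   obj.vz 
     54  0.2118   +0.093  +0.046  +0.393  -0.108
    109  0.4275   +0.221  +0.011  +0.793  -0.217
    164  0.6431   +0.435  -0.047  +1.194  -0.327


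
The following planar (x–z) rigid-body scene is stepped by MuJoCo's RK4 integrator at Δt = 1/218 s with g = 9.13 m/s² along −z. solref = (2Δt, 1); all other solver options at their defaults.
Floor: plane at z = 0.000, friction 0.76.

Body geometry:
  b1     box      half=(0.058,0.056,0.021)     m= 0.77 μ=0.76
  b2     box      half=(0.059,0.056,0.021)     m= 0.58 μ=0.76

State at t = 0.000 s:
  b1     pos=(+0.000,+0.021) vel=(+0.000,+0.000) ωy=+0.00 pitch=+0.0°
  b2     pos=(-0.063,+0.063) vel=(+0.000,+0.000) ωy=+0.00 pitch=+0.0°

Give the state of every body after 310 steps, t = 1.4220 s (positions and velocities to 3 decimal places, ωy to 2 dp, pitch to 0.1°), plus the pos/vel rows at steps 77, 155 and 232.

State at t = 1.4220 s:
  b1     pos=(+0.000,+0.021) vel=(+0.000,+0.000) ωy=+0.00 pitch=+0.0°
  b2     pos=(-0.075,+0.055) vel=(+0.000,+0.000) ωy=+0.01 pitch=-41.2°

Key-timestep trajectory:
   step    t(s)  b1.x    b1.z    b1.vx   b1.vz   b2.x    b2.z    b2.vx   b2.vz 
     77  0.3532   +0.000  +0.021  +0.000  +0.000   -0.074  +0.055  -0.022  -0.005
    155  0.7110   +0.000  +0.021  +0.000  +0.000   -0.075  +0.055  +0.000  +0.000
    232  1.0642   +0.000  +0.021  +0.000  +0.000   -0.075  +0.055  +0.000  +0.000


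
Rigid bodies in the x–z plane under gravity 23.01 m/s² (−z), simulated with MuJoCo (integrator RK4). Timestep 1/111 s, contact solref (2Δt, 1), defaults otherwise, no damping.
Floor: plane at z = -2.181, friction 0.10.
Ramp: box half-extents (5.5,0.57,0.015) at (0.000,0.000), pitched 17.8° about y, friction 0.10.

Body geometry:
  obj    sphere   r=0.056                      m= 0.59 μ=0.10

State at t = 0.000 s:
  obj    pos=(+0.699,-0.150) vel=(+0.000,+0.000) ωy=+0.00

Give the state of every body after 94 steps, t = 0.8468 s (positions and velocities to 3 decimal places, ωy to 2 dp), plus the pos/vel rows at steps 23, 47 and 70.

State at t = 0.8468 s:
  obj    pos=(+2.415,-0.701) vel=(+4.052,-1.301) ωy=+75.93

Key-timestep trajectory:
   step    t(s)  obj.x    obj.z    obj.vx   obj.vz 
     23  0.2072   +0.802  -0.183  +0.992  -0.319
     47  0.4234   +1.128  -0.288  +2.027  -0.651
     70  0.6306   +1.651  -0.455  +3.018  -0.969


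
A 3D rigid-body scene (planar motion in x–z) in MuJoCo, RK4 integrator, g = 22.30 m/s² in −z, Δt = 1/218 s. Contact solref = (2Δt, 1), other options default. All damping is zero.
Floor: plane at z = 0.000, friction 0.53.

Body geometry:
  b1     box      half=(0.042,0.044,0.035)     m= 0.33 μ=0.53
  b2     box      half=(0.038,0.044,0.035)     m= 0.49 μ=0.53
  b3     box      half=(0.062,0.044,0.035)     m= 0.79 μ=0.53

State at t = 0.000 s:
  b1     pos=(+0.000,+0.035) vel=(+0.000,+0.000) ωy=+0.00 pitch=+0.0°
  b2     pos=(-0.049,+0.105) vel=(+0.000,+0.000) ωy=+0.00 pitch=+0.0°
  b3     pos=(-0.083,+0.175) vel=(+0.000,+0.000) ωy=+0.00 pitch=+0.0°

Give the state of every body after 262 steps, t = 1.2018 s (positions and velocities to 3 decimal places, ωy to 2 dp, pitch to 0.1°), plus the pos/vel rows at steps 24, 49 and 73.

State at t = 1.2018 s:
  b1     pos=(+0.000,+0.035) vel=(+0.000,+0.000) ωy=+0.00 pitch=+0.0°
  b2     pos=(-0.089,+0.038) vel=(+0.000,+0.000) ωy=+0.00 pitch=-90.0°
  b3     pos=(-0.301,+0.035) vel=(+0.000,+0.000) ωy=+0.00 pitch=+180.0°

Key-timestep trajectory:
   step    t(s)  b1.x    b1.z    b1.vx   b1.vz   b2.x    b2.z    b2.vx   b2.vz   b3.x    b3.z    b3.vx   b3.vz 
     24  0.1101   +0.000  +0.035  +0.003  +0.000   -0.063  +0.098  -0.279  -0.199   -0.125  +0.145  -0.752  -0.799
     49  0.2248   +0.000  +0.035  +0.000  +0.000   -0.089  +0.037  +0.020  +0.069   -0.216  +0.068  -0.555  +0.225
     73  0.3349   +0.000  +0.035  +0.000  +0.000   -0.089  +0.038  +0.000  +0.000   -0.279  +0.056  -0.705  -0.525


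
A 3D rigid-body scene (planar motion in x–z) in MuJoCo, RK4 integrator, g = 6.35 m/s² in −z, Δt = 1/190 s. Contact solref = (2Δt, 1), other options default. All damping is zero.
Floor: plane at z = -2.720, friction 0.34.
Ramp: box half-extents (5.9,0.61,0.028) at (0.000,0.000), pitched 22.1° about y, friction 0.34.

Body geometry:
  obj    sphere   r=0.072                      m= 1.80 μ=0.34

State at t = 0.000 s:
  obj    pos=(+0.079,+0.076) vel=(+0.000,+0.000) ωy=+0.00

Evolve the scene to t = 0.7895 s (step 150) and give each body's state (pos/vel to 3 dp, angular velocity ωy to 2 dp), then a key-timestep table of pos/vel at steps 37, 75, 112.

State at t = 0.7895 s:
  obj    pos=(+0.572,-0.124) vel=(+1.248,-0.507) ωy=+18.71

Key-timestep trajectory:
   step    t(s)  obj.x    obj.z    obj.vx   obj.vz 
     37  0.1947   +0.109  +0.064  +0.308  -0.125
     75  0.3947   +0.202  +0.026  +0.624  -0.253
    112  0.5895   +0.354  -0.036  +0.932  -0.378


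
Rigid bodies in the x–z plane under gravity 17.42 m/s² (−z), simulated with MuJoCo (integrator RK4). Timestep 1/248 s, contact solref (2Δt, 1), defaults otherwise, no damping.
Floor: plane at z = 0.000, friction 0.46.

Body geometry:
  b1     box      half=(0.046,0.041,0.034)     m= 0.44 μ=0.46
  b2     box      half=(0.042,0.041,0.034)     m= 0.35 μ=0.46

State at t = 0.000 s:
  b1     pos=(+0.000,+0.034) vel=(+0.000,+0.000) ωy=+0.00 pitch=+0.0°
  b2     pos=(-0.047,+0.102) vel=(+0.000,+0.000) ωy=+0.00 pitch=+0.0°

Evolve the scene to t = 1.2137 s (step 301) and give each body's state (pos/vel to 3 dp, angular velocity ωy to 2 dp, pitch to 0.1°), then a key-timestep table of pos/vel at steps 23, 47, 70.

State at t = 1.2137 s:
  b1     pos=(+0.000,+0.034) vel=(+0.000,+0.000) ωy=+0.00 pitch=+0.0°
  b2     pos=(-0.091,+0.042) vel=(+0.000,+0.000) ωy=+0.00 pitch=-90.0°

Key-timestep trajectory:
   step    t(s)  b1.x    b1.z    b1.vx   b1.vz   b2.x    b2.z    b2.vx   b2.vz 
     23  0.0927   +0.000  +0.034  +0.000  +0.000   -0.048  +0.102  -0.038  -0.003
     47  0.1895   +0.000  +0.034  +0.000  +0.000   -0.058  +0.100  -0.186  -0.071
     70  0.2823   +0.000  +0.034  +0.000  +0.000   -0.085  +0.063  -0.340  -1.031


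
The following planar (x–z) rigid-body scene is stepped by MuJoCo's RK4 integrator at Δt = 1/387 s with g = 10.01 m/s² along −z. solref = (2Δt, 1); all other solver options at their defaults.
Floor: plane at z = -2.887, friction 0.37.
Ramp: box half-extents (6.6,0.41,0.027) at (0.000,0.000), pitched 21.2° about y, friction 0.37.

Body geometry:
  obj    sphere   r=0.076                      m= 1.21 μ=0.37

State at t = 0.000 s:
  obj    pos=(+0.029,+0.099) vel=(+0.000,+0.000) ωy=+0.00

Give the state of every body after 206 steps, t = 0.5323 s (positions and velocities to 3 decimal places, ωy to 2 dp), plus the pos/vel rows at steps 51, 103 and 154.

State at t = 0.5323 s:
  obj    pos=(+0.371,-0.033) vel=(+1.283,-0.498) ωy=+18.11

Key-timestep trajectory:
   step    t(s)  obj.x    obj.z    obj.vx   obj.vz 
     51  0.1318   +0.050  +0.091  +0.318  -0.123
    103  0.2661   +0.114  +0.066  +0.642  -0.249
    154  0.3979   +0.220  +0.025  +0.959  -0.372


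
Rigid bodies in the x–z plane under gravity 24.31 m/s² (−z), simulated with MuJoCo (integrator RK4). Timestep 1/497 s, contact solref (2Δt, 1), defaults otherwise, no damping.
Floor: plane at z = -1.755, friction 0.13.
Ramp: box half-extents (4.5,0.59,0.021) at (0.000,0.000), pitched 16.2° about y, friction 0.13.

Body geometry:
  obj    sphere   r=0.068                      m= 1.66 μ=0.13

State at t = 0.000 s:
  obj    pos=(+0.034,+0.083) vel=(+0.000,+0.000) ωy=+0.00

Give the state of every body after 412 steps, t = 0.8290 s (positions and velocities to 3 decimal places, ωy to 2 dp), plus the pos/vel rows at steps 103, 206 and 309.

State at t = 0.8290 s:
  obj    pos=(+1.633,-0.382) vel=(+3.857,-1.120) ωy=+59.05

Key-timestep trajectory:
   step    t(s)  obj.x    obj.z    obj.vx   obj.vz 
    103  0.2072   +0.134  +0.054  +0.964  -0.280
    206  0.4145   +0.434  -0.033  +1.928  -0.560
    309  0.6217   +0.933  -0.178  +2.893  -0.840


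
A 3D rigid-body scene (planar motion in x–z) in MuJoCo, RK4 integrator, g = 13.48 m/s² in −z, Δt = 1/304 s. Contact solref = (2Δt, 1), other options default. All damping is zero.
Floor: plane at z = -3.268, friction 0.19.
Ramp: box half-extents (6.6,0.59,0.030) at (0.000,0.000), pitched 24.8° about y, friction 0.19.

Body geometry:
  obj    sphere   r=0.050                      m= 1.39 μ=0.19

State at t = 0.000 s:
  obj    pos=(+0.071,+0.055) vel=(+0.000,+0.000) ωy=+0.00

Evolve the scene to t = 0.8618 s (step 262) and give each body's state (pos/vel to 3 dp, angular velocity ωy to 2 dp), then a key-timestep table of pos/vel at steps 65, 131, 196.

State at t = 0.8618 s:
  obj    pos=(+1.433,-0.574) vel=(+3.160,-1.460) ωy=+69.60

Key-timestep trajectory:
   step    t(s)  obj.x    obj.z    obj.vx   obj.vz 
     65  0.2138   +0.155  +0.017  +0.784  -0.362
    131  0.4309   +0.412  -0.102  +1.580  -0.730
    196  0.6447   +0.833  -0.297  +2.364  -1.092


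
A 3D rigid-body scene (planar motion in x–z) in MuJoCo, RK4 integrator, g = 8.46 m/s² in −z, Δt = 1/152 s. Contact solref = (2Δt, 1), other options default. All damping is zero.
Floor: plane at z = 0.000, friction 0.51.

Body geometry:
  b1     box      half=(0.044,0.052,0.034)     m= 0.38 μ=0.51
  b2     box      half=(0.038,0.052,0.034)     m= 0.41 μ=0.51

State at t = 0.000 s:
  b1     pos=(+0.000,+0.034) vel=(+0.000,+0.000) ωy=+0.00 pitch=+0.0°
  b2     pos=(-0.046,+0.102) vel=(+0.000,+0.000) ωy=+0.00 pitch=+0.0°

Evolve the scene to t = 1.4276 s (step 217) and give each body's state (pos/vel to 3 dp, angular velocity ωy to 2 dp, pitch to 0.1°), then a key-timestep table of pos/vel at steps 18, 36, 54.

State at t = 1.4276 s:
  b1     pos=(+0.000,+0.034) vel=(+0.000,+0.000) ωy=+0.00 pitch=+0.0°
  b2     pos=(-0.088,+0.038) vel=(+0.000,+0.000) ωy=+0.00 pitch=-90.0°

Key-timestep trajectory:
   step    t(s)  b1.x    b1.z    b1.vx   b1.vz   b2.x    b2.z    b2.vx   b2.vz 
     18  0.1184   +0.000  +0.034  +0.000  +0.000   -0.048  +0.102  -0.046  -0.006
     36  0.2368   +0.000  +0.034  +0.000  +0.000   -0.060  +0.098  -0.176  -0.095
     54  0.3553   +0.000  +0.034  +0.000  +0.000   -0.088  +0.051  -0.247  -0.839


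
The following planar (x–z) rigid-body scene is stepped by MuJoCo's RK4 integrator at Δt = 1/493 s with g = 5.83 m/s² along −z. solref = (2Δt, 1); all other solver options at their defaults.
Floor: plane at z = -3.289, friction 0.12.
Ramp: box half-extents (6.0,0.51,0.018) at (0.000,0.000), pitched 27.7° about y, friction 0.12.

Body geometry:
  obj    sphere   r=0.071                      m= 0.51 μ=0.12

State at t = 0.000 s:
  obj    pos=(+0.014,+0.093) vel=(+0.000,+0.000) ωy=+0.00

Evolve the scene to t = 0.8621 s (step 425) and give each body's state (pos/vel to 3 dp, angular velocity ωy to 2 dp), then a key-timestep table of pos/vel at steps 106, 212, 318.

State at t = 0.8621 s:
  obj    pos=(+0.703,-0.268) vel=(+1.598,-0.834) ωy=+18.78

Key-timestep trajectory:
   step    t(s)  obj.x    obj.z    obj.vx   obj.vz 
    106  0.2150   +0.057  +0.071  +0.399  -0.209
    212  0.4300   +0.186  +0.003  +0.800  -0.411
    318  0.6450   +0.400  -0.109  +1.192  -0.635


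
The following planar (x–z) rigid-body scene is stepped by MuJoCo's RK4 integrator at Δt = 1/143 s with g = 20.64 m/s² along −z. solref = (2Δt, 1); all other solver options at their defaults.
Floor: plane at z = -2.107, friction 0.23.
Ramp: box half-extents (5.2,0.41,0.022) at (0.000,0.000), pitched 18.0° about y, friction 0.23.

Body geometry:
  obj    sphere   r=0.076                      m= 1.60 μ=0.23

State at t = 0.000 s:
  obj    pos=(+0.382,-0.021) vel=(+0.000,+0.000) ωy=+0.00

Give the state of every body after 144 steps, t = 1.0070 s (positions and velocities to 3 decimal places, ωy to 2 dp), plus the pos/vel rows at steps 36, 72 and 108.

State at t = 1.0070 s:
  obj    pos=(+2.579,-0.735) vel=(+4.363,-1.418) ωy=+60.35

Key-timestep trajectory:
   step    t(s)  obj.x    obj.z    obj.vx   obj.vz 
     36  0.2517   +0.519  -0.066  +1.091  -0.354
     72  0.5035   +0.931  -0.200  +2.182  -0.709
    108  0.7552   +1.618  -0.423  +3.272  -1.063


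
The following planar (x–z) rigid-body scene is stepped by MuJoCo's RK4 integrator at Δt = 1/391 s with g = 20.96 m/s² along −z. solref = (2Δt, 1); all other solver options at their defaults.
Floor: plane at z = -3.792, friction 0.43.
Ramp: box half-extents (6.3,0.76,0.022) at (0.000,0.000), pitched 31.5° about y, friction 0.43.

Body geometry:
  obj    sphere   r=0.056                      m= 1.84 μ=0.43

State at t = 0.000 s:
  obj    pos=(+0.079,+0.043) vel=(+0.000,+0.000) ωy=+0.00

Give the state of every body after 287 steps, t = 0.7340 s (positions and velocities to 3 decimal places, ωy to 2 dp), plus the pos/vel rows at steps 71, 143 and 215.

State at t = 0.7340 s:
  obj    pos=(+1.876,-1.058) vel=(+4.896,-3.000) ωy=+102.52

Key-timestep trajectory:
   step    t(s)  obj.x    obj.z    obj.vx   obj.vz 
     71  0.1816   +0.189  -0.024  +1.211  -0.742
    143  0.3657   +0.525  -0.230  +2.440  -1.495
    215  0.5499   +1.087  -0.575  +3.668  -2.248


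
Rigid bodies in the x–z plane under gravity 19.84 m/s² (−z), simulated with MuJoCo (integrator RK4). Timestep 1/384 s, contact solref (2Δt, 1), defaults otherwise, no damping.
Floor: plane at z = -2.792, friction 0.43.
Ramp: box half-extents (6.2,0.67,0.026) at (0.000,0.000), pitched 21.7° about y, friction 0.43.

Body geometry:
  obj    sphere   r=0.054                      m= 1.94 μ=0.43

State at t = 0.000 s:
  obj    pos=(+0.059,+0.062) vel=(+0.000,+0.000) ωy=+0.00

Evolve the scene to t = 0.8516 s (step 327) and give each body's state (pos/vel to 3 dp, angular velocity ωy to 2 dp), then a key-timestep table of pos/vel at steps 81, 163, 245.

State at t = 0.8516 s:
  obj    pos=(+1.824,-0.640) vel=(+4.146,-1.650) ωy=+82.62

Key-timestep trajectory:
   step    t(s)  obj.x    obj.z    obj.vx   obj.vz 
     81  0.2109   +0.168  +0.019  +1.027  -0.409
    163  0.4245   +0.498  -0.112  +2.067  -0.822
    245  0.6380   +1.050  -0.332  +3.106  -1.236


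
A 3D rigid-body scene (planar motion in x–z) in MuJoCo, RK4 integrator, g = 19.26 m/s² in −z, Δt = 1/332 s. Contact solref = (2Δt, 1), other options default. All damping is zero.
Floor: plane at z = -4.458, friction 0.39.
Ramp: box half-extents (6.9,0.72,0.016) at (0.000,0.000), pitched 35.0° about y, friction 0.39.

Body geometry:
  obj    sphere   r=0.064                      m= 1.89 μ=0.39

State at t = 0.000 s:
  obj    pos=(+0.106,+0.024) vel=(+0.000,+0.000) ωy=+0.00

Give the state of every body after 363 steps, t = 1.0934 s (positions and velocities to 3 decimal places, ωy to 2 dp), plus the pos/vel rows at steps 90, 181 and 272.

State at t = 1.0934 s:
  obj    pos=(+3.970,-2.682) vel=(+7.067,-4.949) ωy=+134.79

Key-timestep trajectory:
   step    t(s)  obj.x    obj.z    obj.vx   obj.vz 
     90  0.2711   +0.343  -0.143  +1.752  -1.227
    181  0.5452   +1.067  -0.649  +3.524  -2.468
    272  0.8193   +2.275  -1.496  +5.296  -3.708


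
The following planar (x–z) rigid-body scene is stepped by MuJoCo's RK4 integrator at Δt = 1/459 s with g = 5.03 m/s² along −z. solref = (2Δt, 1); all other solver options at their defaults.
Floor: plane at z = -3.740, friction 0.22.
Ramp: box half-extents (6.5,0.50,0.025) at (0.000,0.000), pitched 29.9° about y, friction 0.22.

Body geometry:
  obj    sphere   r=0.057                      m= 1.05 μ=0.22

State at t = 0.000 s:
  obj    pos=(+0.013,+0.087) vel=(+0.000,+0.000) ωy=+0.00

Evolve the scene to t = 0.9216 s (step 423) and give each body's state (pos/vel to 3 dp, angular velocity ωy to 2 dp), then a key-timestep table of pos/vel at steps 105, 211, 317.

State at t = 0.9216 s:
  obj    pos=(+0.672,-0.292) vel=(+1.431,-0.823) ωy=+28.95

Key-timestep trajectory:
   step    t(s)  obj.x    obj.z    obj.vx   obj.vz 
    105  0.2288   +0.054  +0.064  +0.355  -0.204
    211  0.4597   +0.177  -0.007  +0.714  -0.410
    317  0.6906   +0.383  -0.126  +1.072  -0.617


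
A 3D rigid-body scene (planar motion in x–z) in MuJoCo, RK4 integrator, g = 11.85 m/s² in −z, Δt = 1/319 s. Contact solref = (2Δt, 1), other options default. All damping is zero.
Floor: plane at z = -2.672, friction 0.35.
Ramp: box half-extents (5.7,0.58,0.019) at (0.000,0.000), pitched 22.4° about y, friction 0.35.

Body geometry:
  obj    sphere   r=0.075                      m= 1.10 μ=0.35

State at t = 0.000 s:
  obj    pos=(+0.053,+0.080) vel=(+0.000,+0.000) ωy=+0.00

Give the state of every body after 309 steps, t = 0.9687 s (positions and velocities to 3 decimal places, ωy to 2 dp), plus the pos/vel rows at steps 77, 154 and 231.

State at t = 0.9687 s:
  obj    pos=(+1.452,-0.497) vel=(+2.889,-1.191) ωy=+41.65

Key-timestep trajectory:
   step    t(s)  obj.x    obj.z    obj.vx   obj.vz 
     77  0.2414   +0.140  +0.044  +0.720  -0.297
    154  0.4828   +0.401  -0.063  +1.440  -0.593
    231  0.7241   +0.835  -0.242  +2.160  -0.890


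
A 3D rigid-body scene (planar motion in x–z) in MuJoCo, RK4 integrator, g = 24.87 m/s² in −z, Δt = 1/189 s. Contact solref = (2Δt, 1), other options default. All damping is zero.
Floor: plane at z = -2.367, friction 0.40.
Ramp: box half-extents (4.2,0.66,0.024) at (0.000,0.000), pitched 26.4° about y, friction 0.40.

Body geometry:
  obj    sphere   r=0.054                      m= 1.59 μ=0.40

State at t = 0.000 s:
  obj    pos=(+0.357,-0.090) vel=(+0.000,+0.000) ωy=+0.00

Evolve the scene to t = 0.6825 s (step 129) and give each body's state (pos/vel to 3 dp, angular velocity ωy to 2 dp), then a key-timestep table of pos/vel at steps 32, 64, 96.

State at t = 0.6825 s:
  obj    pos=(+2.005,-0.908) vel=(+4.829,-2.397) ωy=+99.82

Key-timestep trajectory:
   step    t(s)  obj.x    obj.z    obj.vx   obj.vz 
     32  0.1693   +0.458  -0.141  +1.198  -0.595
     64  0.3386   +0.763  -0.292  +2.396  -1.189
     96  0.5079   +1.270  -0.543  +3.594  -1.784


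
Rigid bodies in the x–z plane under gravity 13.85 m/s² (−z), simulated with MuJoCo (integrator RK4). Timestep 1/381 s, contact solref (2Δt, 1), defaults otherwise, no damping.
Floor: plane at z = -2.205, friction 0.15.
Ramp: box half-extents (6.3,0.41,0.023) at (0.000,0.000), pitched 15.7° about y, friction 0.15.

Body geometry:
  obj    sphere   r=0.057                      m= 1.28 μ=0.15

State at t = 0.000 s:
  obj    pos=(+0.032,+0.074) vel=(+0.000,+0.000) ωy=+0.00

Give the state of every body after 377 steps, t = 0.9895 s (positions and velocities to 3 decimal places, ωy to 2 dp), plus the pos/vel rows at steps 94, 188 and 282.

State at t = 0.9895 s:
  obj    pos=(+1.294,-0.281) vel=(+2.550,-0.717) ωy=+46.47

Key-timestep trajectory:
   step    t(s)  obj.x    obj.z    obj.vx   obj.vz 
     94  0.2467   +0.110  +0.052  +0.636  -0.179
    188  0.4934   +0.346  -0.014  +1.272  -0.357
    282  0.7402   +0.738  -0.124  +1.908  -0.536


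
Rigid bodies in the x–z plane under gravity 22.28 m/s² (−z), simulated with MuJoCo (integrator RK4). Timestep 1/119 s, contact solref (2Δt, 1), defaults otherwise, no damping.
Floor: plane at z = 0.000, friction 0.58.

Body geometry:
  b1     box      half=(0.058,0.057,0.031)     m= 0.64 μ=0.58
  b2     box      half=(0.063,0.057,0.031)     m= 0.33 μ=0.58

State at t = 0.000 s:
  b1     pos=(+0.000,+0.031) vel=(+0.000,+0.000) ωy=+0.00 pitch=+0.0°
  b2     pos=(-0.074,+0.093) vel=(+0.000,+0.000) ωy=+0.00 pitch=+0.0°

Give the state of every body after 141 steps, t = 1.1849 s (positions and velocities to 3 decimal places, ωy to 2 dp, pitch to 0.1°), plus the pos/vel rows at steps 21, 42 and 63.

State at t = 1.1849 s:
  b1     pos=(+0.000,+0.031) vel=(+0.000,+0.000) ωy=+0.00 pitch=+0.0°
  b2     pos=(-0.137,+0.063) vel=(+0.000,+0.000) ωy=+0.00 pitch=-90.0°

Key-timestep trajectory:
   step    t(s)  b1.x    b1.z    b1.vx   b1.vz   b2.x    b2.z    b2.vx   b2.vz 
     21  0.1765   +0.000  +0.031  +0.000  +0.000   -0.115  +0.069  -0.324  +0.003
     42  0.3529   +0.000  +0.031  +0.000  +0.000   -0.155  +0.069  +0.055  -0.009
     63  0.5294   +0.000  +0.031  +0.000  +0.000   -0.135  +0.064  -0.233  -0.099


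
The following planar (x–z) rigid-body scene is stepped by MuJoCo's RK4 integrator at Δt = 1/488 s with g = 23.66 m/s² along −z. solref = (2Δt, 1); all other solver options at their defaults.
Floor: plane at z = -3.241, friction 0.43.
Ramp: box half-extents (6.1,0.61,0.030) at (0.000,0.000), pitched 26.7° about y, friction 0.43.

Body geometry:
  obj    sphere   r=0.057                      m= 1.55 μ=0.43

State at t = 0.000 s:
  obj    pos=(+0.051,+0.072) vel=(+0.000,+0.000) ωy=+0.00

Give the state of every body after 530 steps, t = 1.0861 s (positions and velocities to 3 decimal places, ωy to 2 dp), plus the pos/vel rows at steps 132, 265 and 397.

State at t = 1.0861 s:
  obj    pos=(+4.052,-1.941) vel=(+7.368,-3.706) ωy=+144.68

Key-timestep trajectory:
   step    t(s)  obj.x    obj.z    obj.vx   obj.vz 
    132  0.2705   +0.299  -0.053  +1.835  -0.923
    265  0.5430   +1.051  -0.431  +3.684  -1.853
    397  0.8135   +2.296  -1.057  +5.519  -2.776


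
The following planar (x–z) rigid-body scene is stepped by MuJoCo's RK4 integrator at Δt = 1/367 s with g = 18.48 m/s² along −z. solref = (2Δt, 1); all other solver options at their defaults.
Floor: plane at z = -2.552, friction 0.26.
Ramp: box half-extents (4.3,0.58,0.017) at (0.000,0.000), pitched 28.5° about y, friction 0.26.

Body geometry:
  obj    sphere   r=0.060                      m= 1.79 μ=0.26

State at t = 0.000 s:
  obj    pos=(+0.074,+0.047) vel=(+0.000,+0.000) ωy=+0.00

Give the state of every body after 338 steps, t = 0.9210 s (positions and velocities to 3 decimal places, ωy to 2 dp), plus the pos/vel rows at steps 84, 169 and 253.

State at t = 0.9210 s:
  obj    pos=(+2.422,-1.227) vel=(+5.098,-2.768) ωy=+96.67

Key-timestep trajectory:
   step    t(s)  obj.x    obj.z    obj.vx   obj.vz 
     84  0.2289   +0.219  -0.031  +1.267  -0.688
    169  0.4605   +0.661  -0.271  +2.549  -1.384
    253  0.6894   +1.390  -0.667  +3.816  -2.072


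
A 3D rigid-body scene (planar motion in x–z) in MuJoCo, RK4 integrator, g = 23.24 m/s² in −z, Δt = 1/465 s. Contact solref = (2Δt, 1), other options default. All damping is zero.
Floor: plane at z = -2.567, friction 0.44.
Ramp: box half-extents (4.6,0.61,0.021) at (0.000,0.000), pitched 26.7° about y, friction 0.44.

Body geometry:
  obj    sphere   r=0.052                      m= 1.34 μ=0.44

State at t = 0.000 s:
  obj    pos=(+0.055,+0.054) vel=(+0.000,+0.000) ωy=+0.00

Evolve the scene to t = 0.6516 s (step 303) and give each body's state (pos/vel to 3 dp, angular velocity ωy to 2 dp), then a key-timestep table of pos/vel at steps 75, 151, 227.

State at t = 0.6516 s:
  obj    pos=(+1.470,-0.657) vel=(+4.342,-2.184) ωy=+93.46

Key-timestep trajectory:
   step    t(s)  obj.x    obj.z    obj.vx   obj.vz 
     75  0.1613   +0.142  +0.010  +1.075  -0.541
    151  0.3247   +0.406  -0.123  +2.164  -1.088
    227  0.4882   +0.849  -0.345  +3.253  -1.636


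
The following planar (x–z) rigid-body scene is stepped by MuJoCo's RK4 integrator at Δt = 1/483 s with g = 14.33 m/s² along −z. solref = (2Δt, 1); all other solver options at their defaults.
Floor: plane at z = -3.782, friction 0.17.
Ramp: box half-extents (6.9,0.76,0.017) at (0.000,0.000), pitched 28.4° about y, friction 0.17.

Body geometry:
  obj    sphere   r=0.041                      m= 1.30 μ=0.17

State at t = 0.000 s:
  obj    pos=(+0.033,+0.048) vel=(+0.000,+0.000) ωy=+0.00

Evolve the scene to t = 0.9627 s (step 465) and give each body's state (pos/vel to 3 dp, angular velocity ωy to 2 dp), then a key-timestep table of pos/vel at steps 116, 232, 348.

State at t = 0.9627 s:
  obj    pos=(+2.018,-1.025) vel=(+4.123,-2.229) ωy=+114.30

Key-timestep trajectory:
   step    t(s)  obj.x    obj.z    obj.vx   obj.vz 
    116  0.2402   +0.157  -0.019  +1.029  -0.556
    232  0.4803   +0.527  -0.219  +2.057  -1.112
    348  0.7205   +1.145  -0.553  +3.086  -1.668


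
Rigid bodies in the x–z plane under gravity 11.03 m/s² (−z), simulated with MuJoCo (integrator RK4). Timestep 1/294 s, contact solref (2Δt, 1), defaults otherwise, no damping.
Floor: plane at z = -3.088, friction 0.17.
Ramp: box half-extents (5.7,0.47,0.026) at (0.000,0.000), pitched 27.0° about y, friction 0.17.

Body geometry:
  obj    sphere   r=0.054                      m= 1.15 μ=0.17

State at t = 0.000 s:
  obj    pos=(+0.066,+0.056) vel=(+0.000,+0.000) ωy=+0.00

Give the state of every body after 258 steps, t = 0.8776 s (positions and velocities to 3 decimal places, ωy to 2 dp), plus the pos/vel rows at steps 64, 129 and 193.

State at t = 0.8776 s:
  obj    pos=(+1.293,-0.569) vel=(+2.797,-1.425) ωy=+58.11

Key-timestep trajectory:
   step    t(s)  obj.x    obj.z    obj.vx   obj.vz 
     64  0.2177   +0.142  +0.018  +0.694  -0.354
    129  0.4388   +0.373  -0.100  +1.399  -0.713
    193  0.6565   +0.753  -0.294  +2.092  -1.066


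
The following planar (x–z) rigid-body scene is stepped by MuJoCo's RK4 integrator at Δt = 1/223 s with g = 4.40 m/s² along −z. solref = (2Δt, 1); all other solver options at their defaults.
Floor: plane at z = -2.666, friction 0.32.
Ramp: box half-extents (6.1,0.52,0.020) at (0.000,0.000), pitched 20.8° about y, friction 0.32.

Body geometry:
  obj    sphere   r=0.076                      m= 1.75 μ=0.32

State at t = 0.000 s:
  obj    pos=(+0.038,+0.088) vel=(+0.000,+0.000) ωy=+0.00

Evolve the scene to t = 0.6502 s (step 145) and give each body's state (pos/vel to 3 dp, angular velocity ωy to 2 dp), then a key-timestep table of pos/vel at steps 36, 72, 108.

State at t = 0.6502 s:
  obj    pos=(+0.259,+0.004) vel=(+0.678,-0.258) ωy=+9.55

Key-timestep trajectory:
   step    t(s)  obj.x    obj.z    obj.vx   obj.vz 
     36  0.1614   +0.052  +0.083  +0.168  -0.064
     72  0.3229   +0.092  +0.068  +0.337  -0.128
    108  0.4843   +0.160  +0.042  +0.505  -0.192


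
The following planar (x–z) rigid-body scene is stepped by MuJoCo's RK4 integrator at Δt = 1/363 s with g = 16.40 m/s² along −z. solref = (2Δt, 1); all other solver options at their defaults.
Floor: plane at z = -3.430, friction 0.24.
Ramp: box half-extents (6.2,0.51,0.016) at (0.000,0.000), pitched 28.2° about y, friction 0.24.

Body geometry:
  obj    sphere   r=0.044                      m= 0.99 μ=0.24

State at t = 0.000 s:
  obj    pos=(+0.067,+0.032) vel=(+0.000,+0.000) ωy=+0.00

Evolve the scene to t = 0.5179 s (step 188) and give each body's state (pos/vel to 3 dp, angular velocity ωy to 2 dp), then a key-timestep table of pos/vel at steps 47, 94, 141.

State at t = 0.5179 s:
  obj    pos=(+0.721,-0.319) vel=(+2.527,-1.355) ωy=+65.14

Key-timestep trajectory:
   step    t(s)  obj.x    obj.z    obj.vx   obj.vz 
     47  0.1295   +0.108  +0.010  +0.632  -0.339
     94  0.2590   +0.231  -0.056  +1.264  -0.677
    141  0.3884   +0.435  -0.165  +1.895  -1.016


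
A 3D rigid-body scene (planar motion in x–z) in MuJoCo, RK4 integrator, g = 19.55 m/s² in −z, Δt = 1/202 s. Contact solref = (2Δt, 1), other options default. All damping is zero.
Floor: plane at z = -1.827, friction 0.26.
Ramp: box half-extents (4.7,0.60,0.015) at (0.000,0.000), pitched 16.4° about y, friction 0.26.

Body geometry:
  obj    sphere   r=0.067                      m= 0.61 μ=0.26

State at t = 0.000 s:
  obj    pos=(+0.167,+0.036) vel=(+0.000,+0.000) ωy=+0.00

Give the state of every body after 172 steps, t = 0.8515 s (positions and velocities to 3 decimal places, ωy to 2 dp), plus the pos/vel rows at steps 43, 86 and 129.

State at t = 0.8515 s:
  obj    pos=(+1.538,-0.367) vel=(+3.221,-0.948) ωy=+50.10

Key-timestep trajectory:
   step    t(s)  obj.x    obj.z    obj.vx   obj.vz 
     43  0.2129   +0.253  +0.011  +0.805  -0.237
     86  0.4257   +0.510  -0.065  +1.610  -0.474
    129  0.6386   +0.938  -0.191  +2.416  -0.711


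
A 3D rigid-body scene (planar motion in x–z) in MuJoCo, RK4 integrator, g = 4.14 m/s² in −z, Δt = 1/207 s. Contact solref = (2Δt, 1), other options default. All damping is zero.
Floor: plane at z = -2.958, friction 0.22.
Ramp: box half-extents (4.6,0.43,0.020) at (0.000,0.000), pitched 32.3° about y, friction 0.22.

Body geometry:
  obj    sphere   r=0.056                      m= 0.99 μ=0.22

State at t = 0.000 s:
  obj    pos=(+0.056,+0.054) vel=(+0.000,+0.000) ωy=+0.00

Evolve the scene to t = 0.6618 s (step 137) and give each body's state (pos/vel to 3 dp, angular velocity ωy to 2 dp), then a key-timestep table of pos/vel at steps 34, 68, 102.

State at t = 0.6618 s:
  obj    pos=(+0.349,-0.131) vel=(+0.884,-0.559) ωy=+18.67

Key-timestep trajectory:
   step    t(s)  obj.x    obj.z    obj.vx   obj.vz 
     34  0.1643   +0.074  +0.043  +0.219  -0.139
     68  0.3285   +0.128  +0.009  +0.439  -0.277
    102  0.4928   +0.218  -0.048  +0.658  -0.416


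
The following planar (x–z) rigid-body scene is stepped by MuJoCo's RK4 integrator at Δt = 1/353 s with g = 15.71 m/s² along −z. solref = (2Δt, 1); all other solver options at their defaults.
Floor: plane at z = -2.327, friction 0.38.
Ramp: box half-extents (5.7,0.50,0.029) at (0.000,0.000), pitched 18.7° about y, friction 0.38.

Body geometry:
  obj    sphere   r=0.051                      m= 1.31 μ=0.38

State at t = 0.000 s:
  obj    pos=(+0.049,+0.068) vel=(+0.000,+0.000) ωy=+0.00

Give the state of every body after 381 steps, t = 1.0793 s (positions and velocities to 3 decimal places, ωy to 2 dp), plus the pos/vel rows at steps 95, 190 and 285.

State at t = 1.0793 s:
  obj    pos=(+2.034,-0.604) vel=(+3.678,-1.245) ωy=+76.13

Key-timestep trajectory:
   step    t(s)  obj.x    obj.z    obj.vx   obj.vz 
     95  0.2691   +0.172  +0.026  +0.917  -0.310
    190  0.5382   +0.543  -0.099  +1.834  -0.621
    285  0.8074   +1.160  -0.308  +2.751  -0.931


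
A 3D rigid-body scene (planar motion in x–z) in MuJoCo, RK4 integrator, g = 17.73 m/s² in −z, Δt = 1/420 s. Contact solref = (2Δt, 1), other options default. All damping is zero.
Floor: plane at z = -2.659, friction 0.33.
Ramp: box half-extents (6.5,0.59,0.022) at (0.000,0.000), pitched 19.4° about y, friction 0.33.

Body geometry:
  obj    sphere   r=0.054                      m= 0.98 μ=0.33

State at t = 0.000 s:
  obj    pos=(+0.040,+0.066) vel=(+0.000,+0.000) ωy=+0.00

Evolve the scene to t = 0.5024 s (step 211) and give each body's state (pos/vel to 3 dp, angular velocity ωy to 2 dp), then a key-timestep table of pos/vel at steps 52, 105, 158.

State at t = 0.5024 s:
  obj    pos=(+0.541,-0.110) vel=(+1.993,-0.702) ωy=+39.13

Key-timestep trajectory:
   step    t(s)  obj.x    obj.z    obj.vx   obj.vz 
     52  0.1238   +0.071  +0.056  +0.491  -0.173
    105  0.2500   +0.164  +0.023  +0.992  -0.349
    158  0.3762   +0.321  -0.032  +1.493  -0.526


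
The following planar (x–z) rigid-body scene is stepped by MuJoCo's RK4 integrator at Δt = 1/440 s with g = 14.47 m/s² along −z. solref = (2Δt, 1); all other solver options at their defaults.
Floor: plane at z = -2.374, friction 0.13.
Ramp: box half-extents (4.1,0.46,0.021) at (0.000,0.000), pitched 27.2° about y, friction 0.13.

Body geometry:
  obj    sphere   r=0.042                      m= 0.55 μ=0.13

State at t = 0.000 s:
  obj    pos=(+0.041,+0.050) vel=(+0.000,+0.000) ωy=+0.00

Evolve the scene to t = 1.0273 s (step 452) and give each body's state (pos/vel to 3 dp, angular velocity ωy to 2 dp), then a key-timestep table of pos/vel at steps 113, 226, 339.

State at t = 1.0273 s:
  obj    pos=(+2.360,-1.142) vel=(+4.514,-2.321) ωy=+102.29

Key-timestep trajectory:
   step    t(s)  obj.x    obj.z    obj.vx   obj.vz 
    113  0.2568   +0.186  -0.025  +1.130  -0.576
    226  0.5136   +0.621  -0.248  +2.253  -1.172
    339  0.7705   +1.345  -0.621  +3.393  -1.720


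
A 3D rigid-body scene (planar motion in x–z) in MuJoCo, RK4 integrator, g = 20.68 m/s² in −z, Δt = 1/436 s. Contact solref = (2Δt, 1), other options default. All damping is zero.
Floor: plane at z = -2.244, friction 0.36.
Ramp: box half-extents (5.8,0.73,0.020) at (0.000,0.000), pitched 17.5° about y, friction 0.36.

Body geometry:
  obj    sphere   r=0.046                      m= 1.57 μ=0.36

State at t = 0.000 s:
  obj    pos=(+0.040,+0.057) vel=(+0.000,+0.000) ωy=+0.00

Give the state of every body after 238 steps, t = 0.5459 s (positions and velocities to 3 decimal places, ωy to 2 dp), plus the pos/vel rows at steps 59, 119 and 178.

State at t = 0.5459 s:
  obj    pos=(+0.671,-0.142) vel=(+2.312,-0.729) ωy=+52.70

Key-timestep trajectory:
   step    t(s)  obj.x    obj.z    obj.vx   obj.vz 
     59  0.1353   +0.079  +0.044  +0.573  -0.181
    119  0.2729   +0.198  +0.007  +1.156  -0.365
    178  0.4083   +0.393  -0.055  +1.730  -0.545


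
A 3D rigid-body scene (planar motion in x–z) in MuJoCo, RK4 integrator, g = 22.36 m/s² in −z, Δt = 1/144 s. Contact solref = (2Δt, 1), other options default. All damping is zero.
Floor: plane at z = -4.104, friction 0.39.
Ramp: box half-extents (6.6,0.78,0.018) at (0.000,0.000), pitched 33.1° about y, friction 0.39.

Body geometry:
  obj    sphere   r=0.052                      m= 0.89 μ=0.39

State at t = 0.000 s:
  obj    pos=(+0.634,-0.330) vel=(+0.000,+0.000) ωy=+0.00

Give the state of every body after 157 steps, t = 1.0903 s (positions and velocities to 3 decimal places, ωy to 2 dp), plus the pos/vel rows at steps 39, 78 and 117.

State at t = 1.0903 s:
  obj    pos=(+4.977,-3.161) vel=(+7.965,-5.193) ωy=+182.86

Key-timestep trajectory:
   step    t(s)  obj.x    obj.z    obj.vx   obj.vz 
     39  0.2708   +0.902  -0.505  +1.979  -1.290
     78  0.5417   +1.706  -1.029  +3.958  -2.580
    117  0.8125   +3.046  -1.902  +5.936  -3.870


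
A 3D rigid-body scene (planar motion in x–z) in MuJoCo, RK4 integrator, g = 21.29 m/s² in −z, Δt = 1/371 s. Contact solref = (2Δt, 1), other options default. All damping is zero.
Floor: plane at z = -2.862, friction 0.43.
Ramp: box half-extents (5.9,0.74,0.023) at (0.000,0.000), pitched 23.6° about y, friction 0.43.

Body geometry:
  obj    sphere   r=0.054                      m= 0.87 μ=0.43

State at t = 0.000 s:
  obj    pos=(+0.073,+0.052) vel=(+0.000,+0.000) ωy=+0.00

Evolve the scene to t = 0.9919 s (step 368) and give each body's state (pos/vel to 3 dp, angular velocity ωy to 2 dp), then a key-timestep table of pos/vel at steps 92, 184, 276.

State at t = 0.9919 s:
  obj    pos=(+2.818,-1.147) vel=(+5.534,-2.418) ωy=+111.82

Key-timestep trajectory:
   step    t(s)  obj.x    obj.z    obj.vx   obj.vz 
     92  0.2480   +0.245  -0.023  +1.384  -0.604
    184  0.4960   +0.759  -0.248  +2.767  -1.209
    276  0.7439   +1.617  -0.622  +4.150  -1.813


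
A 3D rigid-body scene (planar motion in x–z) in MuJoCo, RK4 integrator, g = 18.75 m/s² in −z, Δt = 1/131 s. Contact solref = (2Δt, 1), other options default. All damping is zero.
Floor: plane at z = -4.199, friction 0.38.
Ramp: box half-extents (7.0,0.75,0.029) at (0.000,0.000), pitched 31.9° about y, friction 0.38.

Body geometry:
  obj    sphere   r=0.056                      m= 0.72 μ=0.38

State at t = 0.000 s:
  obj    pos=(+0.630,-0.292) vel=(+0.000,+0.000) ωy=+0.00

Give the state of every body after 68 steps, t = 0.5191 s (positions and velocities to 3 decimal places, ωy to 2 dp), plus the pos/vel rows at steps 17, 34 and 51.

State at t = 0.5191 s:
  obj    pos=(+1.440,-0.796) vel=(+3.119,-1.941) ωy=+65.57

Key-timestep trajectory:
   step    t(s)  obj.x    obj.z    obj.vx   obj.vz 
     17  0.1298   +0.681  -0.324  +0.780  -0.485
     34  0.2595   +0.832  -0.418  +1.560  -0.971
     51  0.3893   +1.085  -0.576  +2.339  -1.456


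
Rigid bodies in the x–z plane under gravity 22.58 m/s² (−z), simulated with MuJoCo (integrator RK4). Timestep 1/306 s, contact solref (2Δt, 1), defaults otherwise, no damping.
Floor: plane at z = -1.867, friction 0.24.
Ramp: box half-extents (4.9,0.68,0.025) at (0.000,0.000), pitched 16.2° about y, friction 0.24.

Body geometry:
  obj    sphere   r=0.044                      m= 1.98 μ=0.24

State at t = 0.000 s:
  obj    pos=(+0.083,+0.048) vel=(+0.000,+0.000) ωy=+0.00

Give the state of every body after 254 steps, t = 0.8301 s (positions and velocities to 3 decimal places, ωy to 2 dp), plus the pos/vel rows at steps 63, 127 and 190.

State at t = 0.8301 s:
  obj    pos=(+1.572,-0.385) vel=(+3.587,-1.042) ωy=+84.88

Key-timestep trajectory:
   step    t(s)  obj.x    obj.z    obj.vx   obj.vz 
     63  0.2059   +0.175  +0.021  +0.890  -0.258
    127  0.4150   +0.455  -0.060  +1.793  -0.521
    190  0.6209   +0.916  -0.194  +2.683  -0.780


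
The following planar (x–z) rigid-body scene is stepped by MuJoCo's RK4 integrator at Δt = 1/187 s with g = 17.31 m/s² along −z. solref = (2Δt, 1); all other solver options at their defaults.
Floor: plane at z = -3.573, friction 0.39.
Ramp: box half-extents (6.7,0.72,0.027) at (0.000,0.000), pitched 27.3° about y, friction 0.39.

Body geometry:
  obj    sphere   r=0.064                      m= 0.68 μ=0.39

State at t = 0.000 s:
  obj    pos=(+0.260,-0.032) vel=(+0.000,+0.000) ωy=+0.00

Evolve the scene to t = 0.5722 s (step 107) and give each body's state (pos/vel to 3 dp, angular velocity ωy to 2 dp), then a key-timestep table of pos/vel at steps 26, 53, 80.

State at t = 0.5722 s:
  obj    pos=(+1.085,-0.458) vel=(+2.884,-1.488) ωy=+50.69

Key-timestep trajectory:
   step    t(s)  obj.x    obj.z    obj.vx   obj.vz 
     26  0.1390   +0.309  -0.057  +0.701  -0.362
     53  0.2834   +0.463  -0.136  +1.428  -0.737
     80  0.4278   +0.721  -0.270  +2.156  -1.113


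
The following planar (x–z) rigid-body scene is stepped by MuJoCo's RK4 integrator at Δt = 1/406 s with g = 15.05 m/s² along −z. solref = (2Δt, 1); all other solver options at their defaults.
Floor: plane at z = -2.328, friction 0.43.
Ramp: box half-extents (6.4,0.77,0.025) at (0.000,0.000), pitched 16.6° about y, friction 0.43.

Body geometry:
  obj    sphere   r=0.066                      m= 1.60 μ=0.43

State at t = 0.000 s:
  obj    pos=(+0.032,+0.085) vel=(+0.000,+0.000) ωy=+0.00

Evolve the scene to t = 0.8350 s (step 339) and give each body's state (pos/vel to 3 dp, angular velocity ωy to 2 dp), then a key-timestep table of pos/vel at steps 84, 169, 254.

State at t = 0.8350 s:
  obj    pos=(+1.058,-0.220) vel=(+2.457,-0.733) ωy=+38.85

Key-timestep trajectory:
   step    t(s)  obj.x    obj.z    obj.vx   obj.vz 
     84  0.2069   +0.095  +0.067  +0.609  -0.182
    169  0.4163   +0.287  +0.009  +1.225  -0.365
    254  0.6256   +0.608  -0.086  +1.841  -0.549
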